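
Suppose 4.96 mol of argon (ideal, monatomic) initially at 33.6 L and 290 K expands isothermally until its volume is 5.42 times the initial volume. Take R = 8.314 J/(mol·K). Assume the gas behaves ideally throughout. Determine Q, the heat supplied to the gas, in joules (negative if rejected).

20200 J

P₁ = nRT₁/V₁ = 4.96×8.314×290/33.6 = 356 kPa.
Isothermal: T stays 290 K; PV = const ⇒ V₂ = 182 L, P₂ = 65.7 kPa.
ΔU = 0 (ideal gas, T constant).
W = nRT ln(V₂/V₁) = 4.96×8.314×290×ln(5.42) = 20200 J.
Q = ΔU + W = 20200 J.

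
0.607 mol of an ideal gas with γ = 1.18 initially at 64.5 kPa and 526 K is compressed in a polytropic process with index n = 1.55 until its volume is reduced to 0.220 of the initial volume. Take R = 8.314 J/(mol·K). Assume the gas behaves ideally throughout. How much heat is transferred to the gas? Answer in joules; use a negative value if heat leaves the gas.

V₁ = nRT₁/P₁ = 0.607×8.314×526/64.5 = 41.2 L.
Polytropic n=1.55: T₂ = T₁(V₁/V₂)^(n−1) = 526×(4.55)^0.55 = 1210 K; P₂ = P₁(V₁/V₂)^n = 674 kPa.
W = (P₁V₁−P₂V₂)/(n−1) = (64.5×41.2−674×9.05)/0.55 = -6270 J.
ΔU = nCvΔT = 0.607×46.2×(1210−526) = 19200 J.
Q = ΔU + W = 12900 J.

12900 J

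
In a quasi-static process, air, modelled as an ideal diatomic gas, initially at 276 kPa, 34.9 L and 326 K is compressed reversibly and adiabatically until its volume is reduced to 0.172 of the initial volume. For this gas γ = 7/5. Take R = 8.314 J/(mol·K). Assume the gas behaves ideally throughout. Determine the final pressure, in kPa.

3240 kPa

Adiabatic: TV^(γ−1) = const ⇒ T₂ = 326×(5.81)^0.400 = 659 K; PV^γ = const ⇒ P₂ = 3240 kPa.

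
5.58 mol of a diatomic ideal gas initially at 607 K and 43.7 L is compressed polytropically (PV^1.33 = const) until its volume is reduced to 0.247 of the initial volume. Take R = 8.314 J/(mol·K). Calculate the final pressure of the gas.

P₁ = nRT₁/V₁ = 5.58×8.314×607/43.7 = 644 kPa.
Polytropic n=1.33: T₂ = T₁(V₁/V₂)^(n−1) = 607×(4.05)^0.33 = 963 K; P₂ = P₁(V₁/V₂)^n = 4140 kPa.

4140 kPa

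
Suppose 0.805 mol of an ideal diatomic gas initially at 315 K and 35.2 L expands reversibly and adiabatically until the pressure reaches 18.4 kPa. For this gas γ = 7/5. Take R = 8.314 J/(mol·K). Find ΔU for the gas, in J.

P₁ = nRT₁/V₁ = 0.805×8.314×315/35.2 = 59.9 kPa.
Adiabatic: T₂/T₁ = (P₂/P₁)^((γ−1)/γ) ⇒ T₂ = 315×(0.307)^0.286 = 225 K; V₂ = 81.8 L.
For an ideal gas ΔU = nCvΔT with Cv = (5/2)R = 20.8 J/(mol·K).
ΔU = 0.805×20.8×(225−315) = -1510 J.

-1510 J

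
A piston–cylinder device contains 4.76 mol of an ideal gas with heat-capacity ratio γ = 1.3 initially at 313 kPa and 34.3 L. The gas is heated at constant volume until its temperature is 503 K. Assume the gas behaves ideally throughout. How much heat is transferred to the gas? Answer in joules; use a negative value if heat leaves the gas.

30600 J

T₁ = P₁V₁/(nR) = 313×34.3/(4.76×8.314) = 271 K.
Isochoric: V stays 34.3 L; P/T = const ⇒ T₂ = 503 K, P₂ = 580 kPa.
W = 0 (no volume change).
ΔU = nCvΔT = 4.76×27.7×(503−271) = 30600 J.
Q = ΔU = 30600 J.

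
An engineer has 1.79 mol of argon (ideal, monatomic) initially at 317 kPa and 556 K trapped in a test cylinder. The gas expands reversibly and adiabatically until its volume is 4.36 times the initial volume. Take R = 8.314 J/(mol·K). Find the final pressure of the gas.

V₁ = nRT₁/P₁ = 1.79×8.314×556/317 = 26.1 L.
Adiabatic: TV^(γ−1) = const ⇒ T₂ = 556×(0.229)^0.667 = 208 K; PV^γ = const ⇒ P₂ = 27.2 kPa.

27.2 kPa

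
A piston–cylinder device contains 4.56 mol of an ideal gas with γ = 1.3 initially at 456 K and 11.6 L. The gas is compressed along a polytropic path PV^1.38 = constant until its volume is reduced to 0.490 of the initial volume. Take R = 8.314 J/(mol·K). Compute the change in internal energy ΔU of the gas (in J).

17900 J

P₁ = nRT₁/V₁ = 4.56×8.314×456/11.6 = 1490 kPa.
Polytropic n=1.38: T₂ = T₁(V₁/V₂)^(n−1) = 456×(2.04)^0.38 = 598 K; P₂ = P₁(V₁/V₂)^n = 3990 kPa.
For an ideal gas ΔU = nCvΔT with Cv = R/(γ−1) = 27.7 J/(mol·K).
ΔU = 4.56×27.7×(598−456) = 17900 J.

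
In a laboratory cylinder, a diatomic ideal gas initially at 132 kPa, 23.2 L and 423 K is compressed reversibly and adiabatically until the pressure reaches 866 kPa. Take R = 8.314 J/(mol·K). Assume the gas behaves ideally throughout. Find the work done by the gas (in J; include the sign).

n = P₁V₁/(RT₁) = 132×23.2/(8.314×423) = 0.871 mol.
Adiabatic: T₂/T₁ = (P₂/P₁)^((γ−1)/γ) ⇒ T₂ = 423×(6.56)^0.286 = 724 K; V₂ = 6.05 L.
ΔU = nCvΔT = 0.871×20.8×(724−423) = 5450 J.
Q = 0 for an adiabatic process, so W = −ΔU = -5450 J.

-5450 J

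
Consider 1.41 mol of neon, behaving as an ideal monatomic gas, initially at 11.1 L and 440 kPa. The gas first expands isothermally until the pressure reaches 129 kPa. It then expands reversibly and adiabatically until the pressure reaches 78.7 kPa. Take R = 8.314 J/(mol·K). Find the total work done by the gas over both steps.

T₁ = P₁V₁/(nR) = 440×11.1/(1.41×8.314) = 417 K.
Step 1 — Isothermal: T stays 417 K; PV = const ⇒ V₂ = 37.9 L, P₂ = 129 kPa.
ΔU = 0 (ideal gas, T constant).
W = nRT ln(V₂/V₁) = 1.41×8.314×417×ln(3.41) = 5990 J.
Q = ΔU + W = 5990 J.
State after step 1: P = 129 kPa, V = 37.9 L, T = 417 K.
Step 2 — Adiabatic: T₂/T₁ = (P₂/P₁)^((γ−1)/γ) ⇒ T₂ = 417×(0.610)^0.400 = 342 K; V₂ = 50.9 L.
ΔU = nCvΔT = 1.41×12.5×(342−417) = -1310 J.
Q = 0 for an adiabatic process, so W = −ΔU = 1310 J.
Net over both steps: W = 7310 J, Q = 5990 J, ΔU = -1310 J.

7310 J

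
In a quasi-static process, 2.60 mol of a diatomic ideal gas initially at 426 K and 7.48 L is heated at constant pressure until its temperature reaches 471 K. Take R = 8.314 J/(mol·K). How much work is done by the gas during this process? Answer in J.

P₁ = nRT₁/V₁ = 2.60×8.314×426/7.48 = 1230 kPa.
Isobaric: P stays 1230 kPa; V/T = const ⇒ T₂ = 471 K, V₂ = 8.27 L.
W = PΔV = 1230×(8.27−7.48) kPa·L = 973 J.

973 J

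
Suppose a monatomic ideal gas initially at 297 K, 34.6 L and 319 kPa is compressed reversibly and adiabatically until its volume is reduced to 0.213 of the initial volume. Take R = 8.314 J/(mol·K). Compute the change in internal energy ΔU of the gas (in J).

n = P₁V₁/(RT₁) = 319×34.6/(8.314×297) = 4.47 mol.
Adiabatic: TV^(γ−1) = const ⇒ T₂ = 297×(4.69)^0.667 = 833 K; PV^γ = const ⇒ P₂ = 4200 kPa.
For an ideal gas ΔU = nCvΔT with Cv = (3/2)R = 12.5 J/(mol·K).
ΔU = 4.47×12.5×(833−297) = 29900 J.

29900 J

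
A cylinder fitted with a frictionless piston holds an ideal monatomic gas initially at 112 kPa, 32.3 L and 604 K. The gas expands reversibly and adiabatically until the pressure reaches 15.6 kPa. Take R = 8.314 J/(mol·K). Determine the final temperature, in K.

275 K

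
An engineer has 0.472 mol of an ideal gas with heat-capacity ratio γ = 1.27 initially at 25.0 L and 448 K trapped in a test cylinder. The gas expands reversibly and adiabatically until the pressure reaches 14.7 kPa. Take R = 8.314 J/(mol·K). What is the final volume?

85.7 L

P₁ = nRT₁/V₁ = 0.472×8.314×448/25.0 = 70.3 kPa.
Adiabatic: T₂/T₁ = (P₂/P₁)^((γ−1)/γ) ⇒ T₂ = 448×(0.209)^0.213 = 321 K; V₂ = 85.7 L.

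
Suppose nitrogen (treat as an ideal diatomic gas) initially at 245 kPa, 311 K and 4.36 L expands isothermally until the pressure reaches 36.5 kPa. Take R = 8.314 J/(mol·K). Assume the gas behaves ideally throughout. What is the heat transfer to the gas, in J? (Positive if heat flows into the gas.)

n = P₁V₁/(RT₁) = 245×4.36/(8.314×311) = 0.413 mol.
Isothermal: T stays 311 K; PV = const ⇒ V₂ = 29.3 L, P₂ = 36.5 kPa.
ΔU = 0 (ideal gas, T constant).
W = nRT ln(V₂/V₁) = 0.413×8.314×311×ln(6.71) = 2030 J.
Q = ΔU + W = 2030 J.

2030 J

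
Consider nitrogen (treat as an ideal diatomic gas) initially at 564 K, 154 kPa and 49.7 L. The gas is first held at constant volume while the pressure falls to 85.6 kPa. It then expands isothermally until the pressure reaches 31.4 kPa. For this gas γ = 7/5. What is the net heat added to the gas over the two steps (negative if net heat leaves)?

-4230 J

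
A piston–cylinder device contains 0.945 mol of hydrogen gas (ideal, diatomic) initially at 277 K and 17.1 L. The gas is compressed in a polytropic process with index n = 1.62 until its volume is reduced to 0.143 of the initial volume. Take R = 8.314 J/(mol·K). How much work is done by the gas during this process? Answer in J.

-8210 J

P₁ = nRT₁/V₁ = 0.945×8.314×277/17.1 = 127 kPa.
Polytropic n=1.62: T₂ = T₁(V₁/V₂)^(n−1) = 277×(6.99)^0.62 = 925 K; P₂ = P₁(V₁/V₂)^n = 2970 kPa.
W = (P₁V₁−P₂V₂)/(n−1) = (127×17.1−2970×2.45)/0.62 = -8210 J.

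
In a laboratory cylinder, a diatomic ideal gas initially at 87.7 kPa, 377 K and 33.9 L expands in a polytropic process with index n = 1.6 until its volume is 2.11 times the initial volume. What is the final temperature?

Polytropic n=1.6: T₂ = T₁(V₁/V₂)^(n−1) = 377×(0.474)^0.60 = 241 K; P₂ = P₁(V₁/V₂)^n = 26.6 kPa.

241 K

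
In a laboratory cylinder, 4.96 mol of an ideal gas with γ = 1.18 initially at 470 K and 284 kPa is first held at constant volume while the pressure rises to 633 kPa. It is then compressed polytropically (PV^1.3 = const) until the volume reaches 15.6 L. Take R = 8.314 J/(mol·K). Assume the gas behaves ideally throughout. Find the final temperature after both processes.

1630 K

V₁ = nRT₁/P₁ = 4.96×8.314×470/284 = 68.2 L.
Step 1 — Isochoric: V stays 68.2 L; P/T = const ⇒ T₂ = 1050 K, P₂ = 633 kPa.
W = 0 (no volume change).
ΔU = nCvΔT = 4.96×46.2×(1050−470) = 132000 J.
Q = ΔU = 132000 J.
State after step 1: P = 633 kPa, V = 68.2 L, T = 1050 K.
Step 2 — Polytropic n=1.3: T₂ = T₁(V₁/V₂)^(n−1) = 1050×(4.37)^0.30 = 1630 K; P₂ = P₁(V₁/V₂)^n = 4310 kPa.
W = (P₁V₁−P₂V₂)/(n−1) = (633×68.2−4310×15.6)/0.30 = -80200 J.
ΔU = nCvΔT = 4.96×46.2×(1630−1050) = 134000 J.
Q = ΔU + W = 53500 J.
Net over both steps: W = -80200 J, Q = 186000 J, ΔU = 266000 J.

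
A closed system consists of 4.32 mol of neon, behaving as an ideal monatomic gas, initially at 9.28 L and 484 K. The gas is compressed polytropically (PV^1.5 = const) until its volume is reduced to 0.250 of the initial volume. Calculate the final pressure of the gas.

15000 kPa

P₁ = nRT₁/V₁ = 4.32×8.314×484/9.28 = 1870 kPa.
Polytropic n=1.5: T₂ = T₁(V₁/V₂)^(n−1) = 484×(4.00)^0.50 = 968 K; P₂ = P₁(V₁/V₂)^n = 15000 kPa.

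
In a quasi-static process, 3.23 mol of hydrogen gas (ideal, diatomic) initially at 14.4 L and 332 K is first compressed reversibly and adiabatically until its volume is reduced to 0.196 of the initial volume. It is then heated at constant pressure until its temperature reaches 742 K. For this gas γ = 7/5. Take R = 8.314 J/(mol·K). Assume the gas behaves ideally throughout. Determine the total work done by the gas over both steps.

P₁ = nRT₁/V₁ = 3.23×8.314×332/14.4 = 619 kPa.
Step 1 — Adiabatic: TV^(γ−1) = const ⇒ T₂ = 332×(5.10)^0.400 = 637 K; PV^γ = const ⇒ P₂ = 6060 kPa.
ΔU = nCvΔT = 3.23×20.8×(637−332) = 20500 J.
Q = 0 for an adiabatic process, so W = −ΔU = -20500 J.
State after step 1: P = 6060 kPa, V = 2.82 L, T = 637 K.
Step 2 — Isobaric: P stays 6060 kPa; V/T = const ⇒ T₂ = 742 K, V₂ = 3.29 L.
W = PΔV = 6060×(3.29−2.82) kPa·L = 2820 J.
ΔU = nCvΔT = 3.23×20.8×(742−637) = 7040 J.
Q = ΔU + W = nCpΔT = 9860 J.
Net over both steps: W = -17700 J, Q = 9860 J, ΔU = 27500 J.

-17700 J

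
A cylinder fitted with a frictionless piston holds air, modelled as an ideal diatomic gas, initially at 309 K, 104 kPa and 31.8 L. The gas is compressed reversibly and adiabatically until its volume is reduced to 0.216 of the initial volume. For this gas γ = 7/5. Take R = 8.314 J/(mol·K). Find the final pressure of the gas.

Adiabatic: TV^(γ−1) = const ⇒ T₂ = 309×(4.63)^0.400 = 570 K; PV^γ = const ⇒ P₂ = 889 kPa.

889 kPa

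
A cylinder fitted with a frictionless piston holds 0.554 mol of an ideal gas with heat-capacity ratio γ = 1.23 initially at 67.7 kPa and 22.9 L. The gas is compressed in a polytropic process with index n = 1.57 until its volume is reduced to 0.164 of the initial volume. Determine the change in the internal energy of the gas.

12100 J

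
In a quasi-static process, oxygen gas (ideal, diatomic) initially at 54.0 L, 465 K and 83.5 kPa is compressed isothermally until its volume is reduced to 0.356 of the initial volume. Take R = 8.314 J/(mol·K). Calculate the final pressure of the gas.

235 kPa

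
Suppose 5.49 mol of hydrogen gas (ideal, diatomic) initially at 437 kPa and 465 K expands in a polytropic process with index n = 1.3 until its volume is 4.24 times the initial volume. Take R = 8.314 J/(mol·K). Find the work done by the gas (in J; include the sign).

V₁ = nRT₁/P₁ = 5.49×8.314×465/437 = 48.6 L.
Polytropic n=1.3: T₂ = T₁(V₁/V₂)^(n−1) = 465×(0.236)^0.30 = 301 K; P₂ = P₁(V₁/V₂)^n = 66.8 kPa.
W = (P₁V₁−P₂V₂)/(n−1) = (437×48.6−66.8×206)/0.30 = 24900 J.

24900 J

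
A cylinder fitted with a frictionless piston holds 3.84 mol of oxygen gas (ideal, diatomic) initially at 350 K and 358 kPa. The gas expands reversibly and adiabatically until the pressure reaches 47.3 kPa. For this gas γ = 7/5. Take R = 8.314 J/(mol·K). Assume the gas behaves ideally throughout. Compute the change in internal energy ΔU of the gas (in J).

V₁ = nRT₁/P₁ = 3.84×8.314×350/358 = 31.2 L.
Adiabatic: T₂/T₁ = (P₂/P₁)^((γ−1)/γ) ⇒ T₂ = 350×(0.132)^0.286 = 196 K; V₂ = 132 L.
For an ideal gas ΔU = nCvΔT with Cv = (5/2)R = 20.8 J/(mol·K).
ΔU = 3.84×20.8×(196−350) = -12300 J.

-12300 J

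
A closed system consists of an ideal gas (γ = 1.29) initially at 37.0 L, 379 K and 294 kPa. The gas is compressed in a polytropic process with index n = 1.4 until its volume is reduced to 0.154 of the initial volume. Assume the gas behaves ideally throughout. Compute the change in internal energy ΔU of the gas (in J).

41800 J

n = P₁V₁/(RT₁) = 294×37.0/(8.314×379) = 3.45 mol.
Polytropic n=1.4: T₂ = T₁(V₁/V₂)^(n−1) = 379×(6.49)^0.40 = 801 K; P₂ = P₁(V₁/V₂)^n = 4030 kPa.
For an ideal gas ΔU = nCvΔT with Cv = R/(γ−1) = 28.7 J/(mol·K).
ΔU = 3.45×28.7×(801−379) = 41800 J.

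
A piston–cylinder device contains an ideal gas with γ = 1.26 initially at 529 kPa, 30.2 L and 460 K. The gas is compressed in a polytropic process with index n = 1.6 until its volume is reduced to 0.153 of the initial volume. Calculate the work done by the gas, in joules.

n = P₁V₁/(RT₁) = 529×30.2/(8.314×460) = 4.18 mol.
Polytropic n=1.6: T₂ = T₁(V₁/V₂)^(n−1) = 460×(6.54)^0.60 = 1420 K; P₂ = P₁(V₁/V₂)^n = 10700 kPa.
W = (P₁V₁−P₂V₂)/(n−1) = (529×30.2−10700×4.62)/0.60 = -55500 J.

-55500 J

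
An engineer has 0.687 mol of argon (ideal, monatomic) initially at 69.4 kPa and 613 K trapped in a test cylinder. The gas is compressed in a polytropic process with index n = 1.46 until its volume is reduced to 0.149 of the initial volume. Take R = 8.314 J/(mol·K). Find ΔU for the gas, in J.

V₁ = nRT₁/P₁ = 0.687×8.314×613/69.4 = 50.5 L.
Polytropic n=1.46: T₂ = T₁(V₁/V₂)^(n−1) = 613×(6.71)^0.46 = 1470 K; P₂ = P₁(V₁/V₂)^n = 1120 kPa.
For an ideal gas ΔU = nCvΔT with Cv = (3/2)R = 12.5 J/(mol·K).
ΔU = 0.687×12.5×(1470−613) = 7360 J.

7360 J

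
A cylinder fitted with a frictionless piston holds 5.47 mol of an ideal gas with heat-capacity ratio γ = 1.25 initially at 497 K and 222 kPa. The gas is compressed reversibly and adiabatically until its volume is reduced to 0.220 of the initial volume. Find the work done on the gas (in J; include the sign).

41600 J

V₁ = nRT₁/P₁ = 5.47×8.314×497/222 = 102 L.
Adiabatic: TV^(γ−1) = const ⇒ T₂ = 497×(4.55)^0.250 = 726 K; PV^γ = const ⇒ P₂ = 1470 kPa.
ΔU = nCvΔT = 5.47×33.3×(726−497) = 41600 J.
Q = 0 for an adiabatic process, so W = −ΔU = -41600 J.
Work done on the gas = −W_by = 41600 J.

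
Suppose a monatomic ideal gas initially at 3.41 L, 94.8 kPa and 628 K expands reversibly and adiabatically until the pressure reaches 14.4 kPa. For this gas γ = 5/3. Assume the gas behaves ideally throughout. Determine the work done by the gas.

n = P₁V₁/(RT₁) = 94.8×3.41/(8.314×628) = 0.0619 mol.
Adiabatic: T₂/T₁ = (P₂/P₁)^((γ−1)/γ) ⇒ T₂ = 628×(0.152)^0.400 = 296 K; V₂ = 10.6 L.
ΔU = nCvΔT = 0.0619×12.5×(296−628) = -257 J.
Q = 0 for an adiabatic process, so W = −ΔU = 257 J.

257 J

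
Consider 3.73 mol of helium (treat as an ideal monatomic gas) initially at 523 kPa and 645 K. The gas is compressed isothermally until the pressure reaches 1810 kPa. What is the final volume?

V₁ = nRT₁/P₁ = 3.73×8.314×645/523 = 38.2 L.
Isothermal: T stays 645 K; PV = const ⇒ V₂ = 11.1 L, P₂ = 1810 kPa.

11.1 L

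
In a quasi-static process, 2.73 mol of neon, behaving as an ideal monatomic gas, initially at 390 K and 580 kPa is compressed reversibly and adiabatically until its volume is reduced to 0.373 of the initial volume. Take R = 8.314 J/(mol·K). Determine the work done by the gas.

V₁ = nRT₁/P₁ = 2.73×8.314×390/580 = 15.3 L.
Adiabatic: TV^(γ−1) = const ⇒ T₂ = 390×(2.68)^0.667 = 753 K; PV^γ = const ⇒ P₂ = 3000 kPa.
ΔU = nCvΔT = 2.73×12.5×(753−390) = 12300 J.
Q = 0 for an adiabatic process, so W = −ΔU = -12300 J.

-12300 J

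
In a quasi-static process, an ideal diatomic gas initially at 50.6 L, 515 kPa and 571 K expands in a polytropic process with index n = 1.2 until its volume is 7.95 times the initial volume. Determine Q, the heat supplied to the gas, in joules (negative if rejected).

22100 J

n = P₁V₁/(RT₁) = 515×50.6/(8.314×571) = 5.49 mol.
Polytropic n=1.2: T₂ = T₁(V₁/V₂)^(n−1) = 571×(0.126)^0.20 = 377 K; P₂ = P₁(V₁/V₂)^n = 42.8 kPa.
W = (P₁V₁−P₂V₂)/(n−1) = (515×50.6−42.8×402)/0.20 = 44200 J.
ΔU = nCvΔT = 5.49×20.8×(377−571) = -22100 J.
Q = ΔU + W = 22100 J.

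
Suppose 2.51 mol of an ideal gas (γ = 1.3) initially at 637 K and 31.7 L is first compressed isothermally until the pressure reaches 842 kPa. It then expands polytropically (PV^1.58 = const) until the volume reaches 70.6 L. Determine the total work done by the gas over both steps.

P₁ = nRT₁/V₁ = 2.51×8.314×637/31.7 = 419 kPa.
Step 1 — Isothermal: T stays 637 K; PV = const ⇒ V₂ = 15.8 L, P₂ = 842 kPa.
ΔU = 0 (ideal gas, T constant).
W = nRT ln(V₂/V₁) = 2.51×8.314×637×ln(0.498) = -9270 J.
Q = ΔU + W = -9270 J.
State after step 1: P = 842 kPa, V = 15.8 L, T = 637 K.
Step 2 — Polytropic n=1.58: T₂ = T₁(V₁/V₂)^(n−1) = 637×(0.224)^0.58 = 267 K; P₂ = P₁(V₁/V₂)^n = 79.0 kPa.
W = (P₁V₁−P₂V₂)/(n−1) = (842×15.8−79.0×70.6)/0.58 = 13300 J.
ΔU = nCvΔT = 2.51×27.7×(267−637) = -25700 J.
Q = ΔU + W = -12400 J.
Net over both steps: W = 4040 J, Q = -21700 J, ΔU = -25700 J.

4040 J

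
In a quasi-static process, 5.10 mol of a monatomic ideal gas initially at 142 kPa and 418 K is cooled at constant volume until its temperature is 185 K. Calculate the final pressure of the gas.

62.8 kPa

V₁ = nRT₁/P₁ = 5.10×8.314×418/142 = 125 L.
Isochoric: V stays 125 L; P/T = const ⇒ T₂ = 185 K, P₂ = 62.8 kPa.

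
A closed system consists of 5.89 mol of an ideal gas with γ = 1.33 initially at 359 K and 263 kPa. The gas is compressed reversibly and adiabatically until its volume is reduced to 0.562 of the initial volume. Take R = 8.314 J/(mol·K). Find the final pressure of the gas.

V₁ = nRT₁/P₁ = 5.89×8.314×359/263 = 66.8 L.
Adiabatic: TV^(γ−1) = const ⇒ T₂ = 359×(1.78)^0.330 = 434 K; PV^γ = const ⇒ P₂ = 566 kPa.

566 kPa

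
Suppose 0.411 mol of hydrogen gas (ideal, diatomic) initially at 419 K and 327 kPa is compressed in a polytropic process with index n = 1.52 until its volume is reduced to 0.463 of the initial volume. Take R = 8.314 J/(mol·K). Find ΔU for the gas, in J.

1760 J

V₁ = nRT₁/P₁ = 0.411×8.314×419/327 = 4.38 L.
Polytropic n=1.52: T₂ = T₁(V₁/V₂)^(n−1) = 419×(2.16)^0.52 = 625 K; P₂ = P₁(V₁/V₂)^n = 1050 kPa.
For an ideal gas ΔU = nCvΔT with Cv = (5/2)R = 20.8 J/(mol·K).
ΔU = 0.411×20.8×(625−419) = 1760 J.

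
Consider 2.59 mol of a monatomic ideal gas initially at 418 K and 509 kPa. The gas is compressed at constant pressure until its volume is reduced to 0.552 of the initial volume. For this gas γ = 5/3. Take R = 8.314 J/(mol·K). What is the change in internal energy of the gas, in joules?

-6050 J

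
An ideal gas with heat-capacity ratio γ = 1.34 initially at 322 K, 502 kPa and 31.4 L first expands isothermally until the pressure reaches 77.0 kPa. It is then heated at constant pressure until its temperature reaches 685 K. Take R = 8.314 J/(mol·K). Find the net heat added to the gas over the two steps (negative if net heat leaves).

99600 J

n = P₁V₁/(RT₁) = 502×31.4/(8.314×322) = 5.89 mol.
Step 1 — Isothermal: T stays 322 K; PV = const ⇒ V₂ = 205 L, P₂ = 77.0 kPa.
ΔU = 0 (ideal gas, T constant).
W = nRT ln(V₂/V₁) = 5.89×8.314×322×ln(6.52) = 29600 J.
Q = ΔU + W = 29600 J.
State after step 1: P = 77.0 kPa, V = 205 L, T = 322 K.
Step 2 — Isobaric: P stays 77.0 kPa; V/T = const ⇒ T₂ = 685 K, V₂ = 435 L.
W = PΔV = 77.0×(435−205) kPa·L = 17800 J.
ΔU = nCvΔT = 5.89×24.5×(685−322) = 52300 J.
Q = ΔU + W = nCpΔT = 70000 J.
Net over both steps: W = 47300 J, Q = 99600 J, ΔU = 52300 J.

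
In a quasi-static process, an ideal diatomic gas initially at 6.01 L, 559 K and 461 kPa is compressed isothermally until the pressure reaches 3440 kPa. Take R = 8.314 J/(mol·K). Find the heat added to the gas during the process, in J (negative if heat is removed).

-5570 J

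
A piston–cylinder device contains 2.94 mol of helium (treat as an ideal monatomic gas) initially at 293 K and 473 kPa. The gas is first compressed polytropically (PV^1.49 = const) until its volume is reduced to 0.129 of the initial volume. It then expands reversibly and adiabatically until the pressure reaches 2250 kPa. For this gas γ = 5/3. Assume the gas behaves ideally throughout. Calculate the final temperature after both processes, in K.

V₁ = nRT₁/P₁ = 2.94×8.314×293/473 = 15.1 L.
Step 1 — Polytropic n=1.49: T₂ = T₁(V₁/V₂)^(n−1) = 293×(7.75)^0.49 = 799 K; P₂ = P₁(V₁/V₂)^n = 10000 kPa.
W = (P₁V₁−P₂V₂)/(n−1) = (473×15.1−10000×1.95)/0.49 = -25300 J.
ΔU = nCvΔT = 2.94×12.5×(799−293) = 18600 J.
Q = ΔU + W = -6690 J.
State after step 1: P = 10000 kPa, V = 1.95 L, T = 799 K.
Step 2 — Adiabatic: T₂/T₁ = (P₂/P₁)^((γ−1)/γ) ⇒ T₂ = 799×(0.225)^0.400 = 440 K; V₂ = 4.78 L.
ΔU = nCvΔT = 2.94×12.5×(440−799) = -13200 J.
Q = 0 for an adiabatic process, so W = −ΔU = 13200 J.
Net over both steps: W = -12100 J, Q = -6690 J, ΔU = 5390 J.

440 K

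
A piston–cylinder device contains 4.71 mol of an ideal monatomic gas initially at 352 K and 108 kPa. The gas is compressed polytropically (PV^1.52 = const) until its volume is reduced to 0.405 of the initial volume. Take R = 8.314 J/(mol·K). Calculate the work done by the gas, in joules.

V₁ = nRT₁/P₁ = 4.71×8.314×352/108 = 128 L.
Polytropic n=1.52: T₂ = T₁(V₁/V₂)^(n−1) = 352×(2.47)^0.52 = 563 K; P₂ = P₁(V₁/V₂)^n = 427 kPa.
W = (P₁V₁−P₂V₂)/(n−1) = (108×128−427×51.7)/0.52 = -15900 J.

-15900 J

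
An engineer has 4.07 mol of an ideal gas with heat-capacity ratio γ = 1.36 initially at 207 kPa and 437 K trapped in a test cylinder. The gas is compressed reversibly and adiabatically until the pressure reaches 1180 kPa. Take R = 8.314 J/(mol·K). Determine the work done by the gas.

-24000 J

V₁ = nRT₁/P₁ = 4.07×8.314×437/207 = 71.4 L.
Adiabatic: T₂/T₁ = (P₂/P₁)^((γ−1)/γ) ⇒ T₂ = 437×(5.70)^0.265 = 693 K; V₂ = 19.9 L.
ΔU = nCvΔT = 4.07×23.1×(693−437) = 24000 J.
Q = 0 for an adiabatic process, so W = −ΔU = -24000 J.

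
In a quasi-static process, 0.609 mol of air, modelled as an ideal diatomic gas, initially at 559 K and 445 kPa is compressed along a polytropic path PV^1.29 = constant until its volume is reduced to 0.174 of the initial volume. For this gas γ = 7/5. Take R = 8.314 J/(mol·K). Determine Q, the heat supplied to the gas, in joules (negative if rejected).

-1770 J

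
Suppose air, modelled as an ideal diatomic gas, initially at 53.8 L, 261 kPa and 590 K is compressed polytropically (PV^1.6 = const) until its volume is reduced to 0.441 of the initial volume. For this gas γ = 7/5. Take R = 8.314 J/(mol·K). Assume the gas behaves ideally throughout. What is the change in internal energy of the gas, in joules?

n = P₁V₁/(RT₁) = 261×53.8/(8.314×590) = 2.86 mol.
Polytropic n=1.6: T₂ = T₁(V₁/V₂)^(n−1) = 590×(2.27)^0.60 = 964 K; P₂ = P₁(V₁/V₂)^n = 967 kPa.
For an ideal gas ΔU = nCvΔT with Cv = (5/2)R = 20.8 J/(mol·K).
ΔU = 2.86×20.8×(964−590) = 22300 J.

22300 J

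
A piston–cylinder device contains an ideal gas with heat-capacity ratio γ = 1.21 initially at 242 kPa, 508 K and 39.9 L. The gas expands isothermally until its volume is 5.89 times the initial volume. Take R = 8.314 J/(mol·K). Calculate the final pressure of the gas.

Isothermal: T stays 508 K; PV = const ⇒ V₂ = 235 L, P₂ = 41.1 kPa.

41.1 kPa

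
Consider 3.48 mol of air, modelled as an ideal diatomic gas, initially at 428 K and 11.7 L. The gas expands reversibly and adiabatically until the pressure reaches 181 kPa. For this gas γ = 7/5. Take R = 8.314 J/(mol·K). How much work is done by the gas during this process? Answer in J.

P₁ = nRT₁/V₁ = 3.48×8.314×428/11.7 = 1060 kPa.
Adiabatic: T₂/T₁ = (P₂/P₁)^((γ−1)/γ) ⇒ T₂ = 428×(0.171)^0.286 = 258 K; V₂ = 41.3 L.
ΔU = nCvΔT = 3.48×20.8×(258−428) = -12300 J.
Q = 0 for an adiabatic process, so W = −ΔU = 12300 J.

12300 J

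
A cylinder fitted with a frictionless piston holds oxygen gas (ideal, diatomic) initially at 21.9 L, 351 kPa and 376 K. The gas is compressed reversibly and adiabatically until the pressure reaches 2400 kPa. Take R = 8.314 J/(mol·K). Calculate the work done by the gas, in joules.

-14100 J

n = P₁V₁/(RT₁) = 351×21.9/(8.314×376) = 2.46 mol.
Adiabatic: T₂/T₁ = (P₂/P₁)^((γ−1)/γ) ⇒ T₂ = 376×(6.84)^0.286 = 651 K; V₂ = 5.55 L.
ΔU = nCvΔT = 2.46×20.8×(651−376) = 14100 J.
Q = 0 for an adiabatic process, so W = −ΔU = -14100 J.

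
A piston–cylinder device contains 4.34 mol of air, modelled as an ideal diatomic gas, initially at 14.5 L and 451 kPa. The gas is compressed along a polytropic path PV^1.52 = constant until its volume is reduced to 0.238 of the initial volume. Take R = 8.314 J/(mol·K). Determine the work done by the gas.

T₁ = P₁V₁/(nR) = 451×14.5/(4.34×8.314) = 181 K.
Polytropic n=1.52: T₂ = T₁(V₁/V₂)^(n−1) = 181×(4.20)^0.52 = 382 K; P₂ = P₁(V₁/V₂)^n = 4000 kPa.
W = (P₁V₁−P₂V₂)/(n−1) = (451×14.5−4000×3.45)/0.52 = -14000 J.

-14000 J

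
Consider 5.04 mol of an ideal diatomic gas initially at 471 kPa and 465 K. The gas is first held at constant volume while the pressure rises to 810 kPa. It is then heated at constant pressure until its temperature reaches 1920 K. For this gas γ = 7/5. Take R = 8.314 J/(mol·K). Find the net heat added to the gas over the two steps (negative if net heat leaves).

V₁ = nRT₁/P₁ = 5.04×8.314×465/471 = 41.4 L.
Step 1 — Isochoric: V stays 41.4 L; P/T = const ⇒ T₂ = 800 K, P₂ = 810 kPa.
W = 0 (no volume change).
ΔU = nCvΔT = 5.04×20.8×(800−465) = 35100 J.
Q = ΔU = 35100 J.
State after step 1: P = 810 kPa, V = 41.4 L, T = 800 K.
Step 2 — Isobaric: P stays 810 kPa; V/T = const ⇒ T₂ = 1920 K, V₂ = 99.3 L.
W = PΔV = 810×(99.3−41.4) kPa·L = 46900 J.
ΔU = nCvΔT = 5.04×20.8×(1920−800) = 117000 J.
Q = ΔU + W = nCpΔT = 164000 J.
Net over both steps: W = 46900 J, Q = 199000 J, ΔU = 152000 J.

199000 J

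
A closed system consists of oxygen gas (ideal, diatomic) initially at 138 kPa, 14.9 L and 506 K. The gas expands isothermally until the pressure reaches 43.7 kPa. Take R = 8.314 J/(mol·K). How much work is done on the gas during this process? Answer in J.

-2360 J

n = P₁V₁/(RT₁) = 138×14.9/(8.314×506) = 0.489 mol.
Isothermal: T stays 506 K; PV = const ⇒ V₂ = 47.1 L, P₂ = 43.7 kPa.
W = nRT ln(V₂/V₁) = 0.489×8.314×506×ln(3.16) = 2360 J.
Work done on the gas = −W_by = -2360 J.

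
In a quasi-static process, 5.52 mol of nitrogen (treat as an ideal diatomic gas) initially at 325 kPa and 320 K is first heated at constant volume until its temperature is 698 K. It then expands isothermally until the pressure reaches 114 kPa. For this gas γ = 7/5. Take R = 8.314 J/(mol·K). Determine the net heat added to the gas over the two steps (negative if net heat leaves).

V₁ = nRT₁/P₁ = 5.52×8.314×320/325 = 45.2 L.
Step 1 — Isochoric: V stays 45.2 L; P/T = const ⇒ T₂ = 698 K, P₂ = 709 kPa.
W = 0 (no volume change).
ΔU = nCvΔT = 5.52×20.8×(698−320) = 43400 J.
Q = ΔU = 43400 J.
State after step 1: P = 709 kPa, V = 45.2 L, T = 698 K.
Step 2 — Isothermal: T stays 698 K; PV = const ⇒ V₂ = 281 L, P₂ = 114 kPa.
ΔU = 0 (ideal gas, T constant).
W = nRT ln(V₂/V₁) = 5.52×8.314×698×ln(6.22) = 58500 J.
Q = ΔU + W = 58500 J.
Net over both steps: W = 58500 J, Q = 102000 J, ΔU = 43400 J.

102000 J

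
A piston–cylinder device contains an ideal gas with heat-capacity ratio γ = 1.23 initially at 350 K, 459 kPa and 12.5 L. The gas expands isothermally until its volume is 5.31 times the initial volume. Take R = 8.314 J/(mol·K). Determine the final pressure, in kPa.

Isothermal: T stays 350 K; PV = const ⇒ V₂ = 66.4 L, P₂ = 86.4 kPa.

86.4 kPa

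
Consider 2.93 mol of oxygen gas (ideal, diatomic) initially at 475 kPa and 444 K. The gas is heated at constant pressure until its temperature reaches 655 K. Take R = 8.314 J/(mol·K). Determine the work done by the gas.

5140 J

V₁ = nRT₁/P₁ = 2.93×8.314×444/475 = 22.8 L.
Isobaric: P stays 475 kPa; V/T = const ⇒ T₂ = 655 K, V₂ = 33.6 L.
W = PΔV = 475×(33.6−22.8) kPa·L = 5140 J.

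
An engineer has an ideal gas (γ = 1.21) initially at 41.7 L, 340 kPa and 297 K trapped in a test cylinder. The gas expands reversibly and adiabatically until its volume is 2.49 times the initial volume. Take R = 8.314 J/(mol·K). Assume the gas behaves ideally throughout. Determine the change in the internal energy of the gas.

-11800 J

n = P₁V₁/(RT₁) = 340×41.7/(8.314×297) = 5.74 mol.
Adiabatic: TV^(γ−1) = const ⇒ T₂ = 297×(0.402)^0.210 = 245 K; PV^γ = const ⇒ P₂ = 113 kPa.
For an ideal gas ΔU = nCvΔT with Cv = R/(γ−1) = 39.6 J/(mol·K).
ΔU = 5.74×39.6×(245−297) = -11800 J.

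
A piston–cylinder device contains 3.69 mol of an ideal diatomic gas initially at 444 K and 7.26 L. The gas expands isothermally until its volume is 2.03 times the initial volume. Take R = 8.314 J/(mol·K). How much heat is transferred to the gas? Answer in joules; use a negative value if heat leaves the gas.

9640 J

P₁ = nRT₁/V₁ = 3.69×8.314×444/7.26 = 1880 kPa.
Isothermal: T stays 444 K; PV = const ⇒ V₂ = 14.7 L, P₂ = 924 kPa.
ΔU = 0 (ideal gas, T constant).
W = nRT ln(V₂/V₁) = 3.69×8.314×444×ln(2.03) = 9640 J.
Q = ΔU + W = 9640 J.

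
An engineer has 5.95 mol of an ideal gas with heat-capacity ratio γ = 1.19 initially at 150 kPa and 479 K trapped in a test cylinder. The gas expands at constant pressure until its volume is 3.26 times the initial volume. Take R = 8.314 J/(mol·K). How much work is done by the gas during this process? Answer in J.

53600 J

V₁ = nRT₁/P₁ = 5.95×8.314×479/150 = 158 L.
Isobaric: P stays 150 kPa; V/T = const ⇒ T₂ = 1560 K, V₂ = 515 L.
W = PΔV = 150×(515−158) kPa·L = 53600 J.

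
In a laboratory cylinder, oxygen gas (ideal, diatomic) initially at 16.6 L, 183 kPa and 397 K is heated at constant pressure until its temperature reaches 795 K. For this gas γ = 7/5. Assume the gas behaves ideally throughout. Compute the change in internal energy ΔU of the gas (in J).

7610 J

n = P₁V₁/(RT₁) = 183×16.6/(8.314×397) = 0.920 mol.
Isobaric: P stays 183 kPa; V/T = const ⇒ T₂ = 795 K, V₂ = 33.2 L.
For an ideal gas ΔU = nCvΔT with Cv = (5/2)R = 20.8 J/(mol·K).
ΔU = 0.920×20.8×(795−397) = 7610 J.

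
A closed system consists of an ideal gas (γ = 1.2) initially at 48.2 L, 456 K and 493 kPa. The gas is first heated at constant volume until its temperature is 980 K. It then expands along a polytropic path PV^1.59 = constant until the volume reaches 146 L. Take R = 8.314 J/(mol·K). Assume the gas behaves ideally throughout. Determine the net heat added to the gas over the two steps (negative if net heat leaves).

55500 J

n = P₁V₁/(RT₁) = 493×48.2/(8.314×456) = 6.27 mol.
Step 1 — Isochoric: V stays 48.2 L; P/T = const ⇒ T₂ = 980 K, P₂ = 1060 kPa.
W = 0 (no volume change).
ΔU = nCvΔT = 6.27×41.6×(980−456) = 137000 J.
Q = ΔU = 137000 J.
State after step 1: P = 1060 kPa, V = 48.2 L, T = 980 K.
Step 2 — Polytropic n=1.59: T₂ = T₁(V₁/V₂)^(n−1) = 980×(0.330)^0.59 = 510 K; P₂ = P₁(V₁/V₂)^n = 182 kPa.
W = (P₁V₁−P₂V₂)/(n−1) = (1060×48.2−182×146)/0.59 = 41500 J.
ΔU = nCvΔT = 6.27×41.6×(510−980) = -123000 J.
Q = ΔU + W = -81000 J.
Net over both steps: W = 41500 J, Q = 55500 J, ΔU = 14000 J.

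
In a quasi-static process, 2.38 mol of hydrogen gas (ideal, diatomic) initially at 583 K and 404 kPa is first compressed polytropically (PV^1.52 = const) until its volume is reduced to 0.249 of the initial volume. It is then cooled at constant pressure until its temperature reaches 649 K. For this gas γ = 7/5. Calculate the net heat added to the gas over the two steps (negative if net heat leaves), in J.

-31200 J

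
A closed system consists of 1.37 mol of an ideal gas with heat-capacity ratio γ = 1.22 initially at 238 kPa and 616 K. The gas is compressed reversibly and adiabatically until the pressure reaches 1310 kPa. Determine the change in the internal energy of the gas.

11500 J

V₁ = nRT₁/P₁ = 1.37×8.314×616/238 = 29.5 L.
Adiabatic: T₂/T₁ = (P₂/P₁)^((γ−1)/γ) ⇒ T₂ = 616×(5.50)^0.180 = 838 K; V₂ = 7.28 L.
For an ideal gas ΔU = nCvΔT with Cv = R/(γ−1) = 37.8 J/(mol·K).
ΔU = 1.37×37.8×(838−616) = 11500 J.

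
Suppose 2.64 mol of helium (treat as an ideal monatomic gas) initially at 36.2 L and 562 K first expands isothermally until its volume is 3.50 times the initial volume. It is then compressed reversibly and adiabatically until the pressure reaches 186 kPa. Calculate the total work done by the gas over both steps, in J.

9980 J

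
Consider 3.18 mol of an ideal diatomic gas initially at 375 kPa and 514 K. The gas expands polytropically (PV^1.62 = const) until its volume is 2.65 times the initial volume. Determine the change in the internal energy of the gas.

-15400 J

V₁ = nRT₁/P₁ = 3.18×8.314×514/375 = 36.2 L.
Polytropic n=1.62: T₂ = T₁(V₁/V₂)^(n−1) = 514×(0.377)^0.62 = 281 K; P₂ = P₁(V₁/V₂)^n = 77.3 kPa.
For an ideal gas ΔU = nCvΔT with Cv = (5/2)R = 20.8 J/(mol·K).
ΔU = 3.18×20.8×(281−514) = -15400 J.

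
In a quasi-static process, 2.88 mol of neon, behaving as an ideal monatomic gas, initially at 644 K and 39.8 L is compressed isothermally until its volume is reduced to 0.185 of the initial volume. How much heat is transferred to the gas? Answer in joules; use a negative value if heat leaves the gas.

P₁ = nRT₁/V₁ = 2.88×8.314×644/39.8 = 387 kPa.
Isothermal: T stays 644 K; PV = const ⇒ V₂ = 7.36 L, P₂ = 2090 kPa.
ΔU = 0 (ideal gas, T constant).
W = nRT ln(V₂/V₁) = 2.88×8.314×644×ln(0.185) = -26000 J.
Q = ΔU + W = -26000 J.

-26000 J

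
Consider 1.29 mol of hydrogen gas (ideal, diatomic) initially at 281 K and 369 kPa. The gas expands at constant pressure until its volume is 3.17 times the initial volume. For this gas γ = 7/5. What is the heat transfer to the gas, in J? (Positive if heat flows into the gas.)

22900 J

V₁ = nRT₁/P₁ = 1.29×8.314×281/369 = 8.17 L.
Isobaric: P stays 369 kPa; V/T = const ⇒ T₂ = 891 K, V₂ = 25.9 L.
W = PΔV = 369×(25.9−8.17) kPa·L = 6540 J.
ΔU = nCvΔT = 1.29×20.8×(891−281) = 16300 J.
Q = ΔU + W = nCpΔT = 22900 J.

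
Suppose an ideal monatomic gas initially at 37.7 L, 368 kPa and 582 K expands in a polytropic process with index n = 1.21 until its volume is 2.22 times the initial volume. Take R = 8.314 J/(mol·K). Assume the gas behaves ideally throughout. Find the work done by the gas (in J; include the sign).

n = P₁V₁/(RT₁) = 368×37.7/(8.314×582) = 2.87 mol.
Polytropic n=1.21: T₂ = T₁(V₁/V₂)^(n−1) = 582×(0.450)^0.21 = 492 K; P₂ = P₁(V₁/V₂)^n = 140 kPa.
W = (P₁V₁−P₂V₂)/(n−1) = (368×37.7−140×83.7)/0.21 = 10200 J.

10200 J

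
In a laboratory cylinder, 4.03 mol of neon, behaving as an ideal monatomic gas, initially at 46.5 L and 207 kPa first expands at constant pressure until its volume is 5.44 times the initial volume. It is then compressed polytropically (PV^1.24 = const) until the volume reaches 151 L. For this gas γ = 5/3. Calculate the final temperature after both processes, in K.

1770 K

T₁ = P₁V₁/(nR) = 207×46.5/(4.03×8.314) = 287 K.
Step 1 — Isobaric: P stays 207 kPa; V/T = const ⇒ T₂ = 1560 K, V₂ = 253 L.
W = PΔV = 207×(253−46.5) kPa·L = 42700 J.
ΔU = nCvΔT = 4.03×12.5×(1560−287) = 64100 J.
Q = ΔU + W = nCpΔT = 107000 J.
State after step 1: P = 207 kPa, V = 253 L, T = 1560 K.
Step 2 — Polytropic n=1.24: T₂ = T₁(V₁/V₂)^(n−1) = 1560×(1.68)^0.24 = 1770 K; P₂ = P₁(V₁/V₂)^n = 392 kPa.
W = (P₁V₁−P₂V₂)/(n−1) = (207×253−392×151)/0.24 = -28800 J.
ΔU = nCvΔT = 4.03×12.5×(1770−1560) = 10400 J.
Q = ΔU + W = -18400 J.
Net over both steps: W = 14000 J, Q = 88400 J, ΔU = 74500 J.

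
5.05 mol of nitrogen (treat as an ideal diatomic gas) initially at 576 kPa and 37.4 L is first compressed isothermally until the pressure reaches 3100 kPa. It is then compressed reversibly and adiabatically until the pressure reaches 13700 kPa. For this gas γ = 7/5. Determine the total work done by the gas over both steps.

-64700 J

T₁ = P₁V₁/(nR) = 576×37.4/(5.05×8.314) = 513 K.
Step 1 — Isothermal: T stays 513 K; PV = const ⇒ V₂ = 6.95 L, P₂ = 3100 kPa.
ΔU = 0 (ideal gas, T constant).
W = nRT ln(V₂/V₁) = 5.05×8.314×513×ln(0.186) = -36300 J.
Q = ΔU + W = -36300 J.
State after step 1: P = 3100 kPa, V = 6.95 L, T = 513 K.
Step 2 — Adiabatic: T₂/T₁ = (P₂/P₁)^((γ−1)/γ) ⇒ T₂ = 513×(4.42)^0.286 = 784 K; V₂ = 2.40 L.
ΔU = nCvΔT = 5.05×20.8×(784−513) = 28500 J.
Q = 0 for an adiabatic process, so W = −ΔU = -28500 J.
Net over both steps: W = -64700 J, Q = -36300 J, ΔU = 28500 J.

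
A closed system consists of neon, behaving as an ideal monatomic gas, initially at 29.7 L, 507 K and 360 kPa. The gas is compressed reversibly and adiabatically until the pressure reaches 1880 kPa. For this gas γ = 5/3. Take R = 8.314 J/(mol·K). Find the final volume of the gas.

11.0 L

Adiabatic: T₂/T₁ = (P₂/P₁)^((γ−1)/γ) ⇒ T₂ = 507×(5.22)^0.400 = 982 K; V₂ = 11.0 L.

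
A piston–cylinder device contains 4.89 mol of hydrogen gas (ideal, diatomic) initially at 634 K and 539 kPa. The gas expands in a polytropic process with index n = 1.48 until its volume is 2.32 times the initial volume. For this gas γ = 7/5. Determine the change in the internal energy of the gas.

-21400 J

V₁ = nRT₁/P₁ = 4.89×8.314×634/539 = 47.8 L.
Polytropic n=1.48: T₂ = T₁(V₁/V₂)^(n−1) = 634×(0.431)^0.48 = 423 K; P₂ = P₁(V₁/V₂)^n = 155 kPa.
For an ideal gas ΔU = nCvΔT with Cv = (5/2)R = 20.8 J/(mol·K).
ΔU = 4.89×20.8×(423−634) = -21400 J.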